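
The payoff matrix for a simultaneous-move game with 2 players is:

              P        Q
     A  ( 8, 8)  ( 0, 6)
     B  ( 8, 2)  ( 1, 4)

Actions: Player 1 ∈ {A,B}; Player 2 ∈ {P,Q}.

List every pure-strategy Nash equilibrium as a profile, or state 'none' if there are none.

(A,P): NE
(A,Q): not NE [P1→B gives 1>0; P2→P gives 8>6]
(B,P): not NE [P2→Q gives 4>2]
(B,Q): NE

NE set: (A,P), (B,Q)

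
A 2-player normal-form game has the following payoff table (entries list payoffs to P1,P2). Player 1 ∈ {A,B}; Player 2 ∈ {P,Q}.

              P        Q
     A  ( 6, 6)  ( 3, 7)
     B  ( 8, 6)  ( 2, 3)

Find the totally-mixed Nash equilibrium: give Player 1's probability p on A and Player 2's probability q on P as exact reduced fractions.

(p,q) = (3/4, 1/3)

P1 indiff ⇒ q·6+(1-q)·3 = q·8+(1-q)·2 ⇒ q(-2) = (1-q)(-1) ⇒ q = 1/3
P2 indiff ⇒ p·6+(1-p)·6 = p·7+(1-p)·3 ⇒ p(-1) = (1-p)(-3) ⇒ p = 3/4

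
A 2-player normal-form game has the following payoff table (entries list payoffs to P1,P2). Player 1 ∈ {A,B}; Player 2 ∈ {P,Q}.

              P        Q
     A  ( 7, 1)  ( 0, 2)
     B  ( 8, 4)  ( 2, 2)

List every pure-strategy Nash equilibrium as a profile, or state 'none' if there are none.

(A,P): not NE [P1→B gives 8>7; P2→Q gives 2>1]
(A,Q): not NE [P1→B gives 2>0]
(B,P): NE
(B,Q): not NE [P2→P gives 4>2]

Nash profiles: (B,P)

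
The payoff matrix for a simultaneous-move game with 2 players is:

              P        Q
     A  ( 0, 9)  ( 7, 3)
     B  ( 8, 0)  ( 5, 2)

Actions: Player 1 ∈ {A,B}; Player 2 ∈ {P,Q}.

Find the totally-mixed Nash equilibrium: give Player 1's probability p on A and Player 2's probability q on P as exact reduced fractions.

p=1/4, q=1/5

P1 indiff ⇒ q·0+(1-q)·7 = q·8+(1-q)·5 ⇒ q(-8) = (1-q)(-2) ⇒ q = 1/5
P2 indiff ⇒ p·9+(1-p)·0 = p·3+(1-p)·2 ⇒ p(6) = (1-p)(2) ⇒ p = 1/4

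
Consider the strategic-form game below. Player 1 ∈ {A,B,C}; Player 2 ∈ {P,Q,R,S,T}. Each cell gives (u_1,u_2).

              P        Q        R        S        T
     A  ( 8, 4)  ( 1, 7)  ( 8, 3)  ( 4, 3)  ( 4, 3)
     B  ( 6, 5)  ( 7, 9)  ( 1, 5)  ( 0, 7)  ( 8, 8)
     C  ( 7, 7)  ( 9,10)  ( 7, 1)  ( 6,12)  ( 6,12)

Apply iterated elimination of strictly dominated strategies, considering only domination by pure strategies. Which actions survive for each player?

IESDS → P1:{B,C} P2:{Q,S,T}

P2 drop P (Q beats it: A:7>4 B:9>5 C:10>7)
P2 drop R (Q beats it: A:7>3 B:9>5 C:10>1)
P1 drop A (C beats it: Q:9>1 S:6>4 T:6>4)
P1→{B,C} P2→{Q,S,T}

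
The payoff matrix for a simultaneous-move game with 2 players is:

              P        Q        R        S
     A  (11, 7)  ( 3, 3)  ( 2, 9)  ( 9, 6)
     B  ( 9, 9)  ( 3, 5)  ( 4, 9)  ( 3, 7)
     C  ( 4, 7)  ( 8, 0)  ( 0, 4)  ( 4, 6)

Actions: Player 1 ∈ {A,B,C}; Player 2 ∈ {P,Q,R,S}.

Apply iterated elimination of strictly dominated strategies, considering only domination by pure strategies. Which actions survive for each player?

P2 drop Q (P beats it: A:7>3 B:9>5 C:7>0)
P1 drop C (A beats it: P:11>4 R:2>0 S:9>4)
P2 drop S (P beats it: A:7>6 B:9>7)
P1→{A,B} P2→{P,R}

Remaining: P1:{A,B} P2:{P,R}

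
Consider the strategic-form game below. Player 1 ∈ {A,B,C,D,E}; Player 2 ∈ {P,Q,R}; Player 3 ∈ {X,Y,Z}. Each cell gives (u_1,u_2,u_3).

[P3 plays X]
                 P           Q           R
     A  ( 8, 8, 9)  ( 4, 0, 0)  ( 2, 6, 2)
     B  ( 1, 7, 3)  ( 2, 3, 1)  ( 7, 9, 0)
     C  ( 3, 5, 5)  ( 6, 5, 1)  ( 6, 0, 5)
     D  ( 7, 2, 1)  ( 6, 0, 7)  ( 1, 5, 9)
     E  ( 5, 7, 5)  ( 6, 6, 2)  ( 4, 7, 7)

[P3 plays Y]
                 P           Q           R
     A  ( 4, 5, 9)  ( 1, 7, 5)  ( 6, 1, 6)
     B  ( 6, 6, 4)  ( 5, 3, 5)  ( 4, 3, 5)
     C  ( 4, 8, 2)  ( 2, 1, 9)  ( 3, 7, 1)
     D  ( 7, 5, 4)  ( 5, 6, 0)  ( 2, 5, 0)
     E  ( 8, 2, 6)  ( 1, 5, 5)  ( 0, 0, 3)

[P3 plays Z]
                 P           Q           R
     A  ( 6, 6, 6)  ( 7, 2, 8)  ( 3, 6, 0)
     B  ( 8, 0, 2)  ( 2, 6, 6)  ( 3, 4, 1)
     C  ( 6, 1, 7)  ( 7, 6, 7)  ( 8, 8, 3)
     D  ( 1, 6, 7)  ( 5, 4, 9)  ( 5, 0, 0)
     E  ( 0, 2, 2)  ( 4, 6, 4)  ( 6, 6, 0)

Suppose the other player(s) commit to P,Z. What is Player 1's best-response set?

u_1(A vs P,Z) = 6
u_1(B vs P,Z) = 8
u_1(C vs P,Z) = 6
u_1(D vs P,Z) = 1
u_1(E vs P,Z) = 0
max payoff 8 at {B}

BR_1 = {B}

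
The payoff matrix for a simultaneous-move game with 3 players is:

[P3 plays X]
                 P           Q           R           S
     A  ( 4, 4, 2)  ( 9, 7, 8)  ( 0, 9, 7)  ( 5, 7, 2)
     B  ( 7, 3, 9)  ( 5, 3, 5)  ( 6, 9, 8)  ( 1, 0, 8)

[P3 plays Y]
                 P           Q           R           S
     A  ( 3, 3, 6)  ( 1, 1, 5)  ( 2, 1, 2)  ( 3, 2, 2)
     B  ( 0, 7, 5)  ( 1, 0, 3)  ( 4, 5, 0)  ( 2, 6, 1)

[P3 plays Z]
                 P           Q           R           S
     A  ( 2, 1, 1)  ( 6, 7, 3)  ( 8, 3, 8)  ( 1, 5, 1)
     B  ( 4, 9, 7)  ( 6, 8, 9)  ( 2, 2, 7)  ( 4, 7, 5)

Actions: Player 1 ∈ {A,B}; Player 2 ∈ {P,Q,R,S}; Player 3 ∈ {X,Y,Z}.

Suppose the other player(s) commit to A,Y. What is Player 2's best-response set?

u_2(P vs A,Y) = 3
u_2(Q vs A,Y) = 1
u_2(R vs A,Y) = 1
u_2(S vs A,Y) = 2
max payoff 3 at {P}

P2 best: {P}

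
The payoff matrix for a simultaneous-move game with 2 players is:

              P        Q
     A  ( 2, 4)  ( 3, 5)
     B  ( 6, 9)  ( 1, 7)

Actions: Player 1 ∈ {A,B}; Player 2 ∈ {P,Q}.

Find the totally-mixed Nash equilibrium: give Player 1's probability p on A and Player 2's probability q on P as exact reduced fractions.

(p,q) = (2/3, 1/3)

P1 indiff ⇒ q·2+(1-q)·3 = q·6+(1-q)·1 ⇒ q(-4) = (1-q)(-2) ⇒ q = 1/3
P2 indiff ⇒ p·4+(1-p)·9 = p·5+(1-p)·7 ⇒ p(-1) = (1-p)(-2) ⇒ p = 2/3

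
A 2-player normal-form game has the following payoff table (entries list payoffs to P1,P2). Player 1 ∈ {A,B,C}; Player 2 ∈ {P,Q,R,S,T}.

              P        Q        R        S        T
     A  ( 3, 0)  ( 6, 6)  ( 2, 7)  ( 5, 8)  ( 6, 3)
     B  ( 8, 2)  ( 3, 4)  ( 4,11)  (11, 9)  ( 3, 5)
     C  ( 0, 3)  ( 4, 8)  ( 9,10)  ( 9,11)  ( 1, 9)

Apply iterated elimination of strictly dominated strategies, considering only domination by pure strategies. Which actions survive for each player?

P2 drop P (Q beats it: A:6>0 B:4>2 C:8>3)
P2 drop Q (R beats it: A:7>6 B:11>4 C:10>8)
P2 drop T (R beats it: A:7>3 B:11>5 C:10>9)
P1 drop A (B beats it: R:4>2 S:11>5)
P1→{B,C} P2→{R,S}

IESDS → P1:{B,C} P2:{R,S}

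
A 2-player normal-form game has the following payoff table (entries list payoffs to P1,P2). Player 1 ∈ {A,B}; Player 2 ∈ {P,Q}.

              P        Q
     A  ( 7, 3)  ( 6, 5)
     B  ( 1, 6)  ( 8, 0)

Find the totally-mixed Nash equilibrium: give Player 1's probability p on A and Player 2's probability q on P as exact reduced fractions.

P1 indiff ⇒ q·7+(1-q)·6 = q·1+(1-q)·8 ⇒ q(6) = (1-q)(2) ⇒ q = 1/4
P2 indiff ⇒ p·3+(1-p)·6 = p·5+(1-p)·0 ⇒ p(-2) = (1-p)(-6) ⇒ p = 3/4

(p,q) = (3/4, 1/4)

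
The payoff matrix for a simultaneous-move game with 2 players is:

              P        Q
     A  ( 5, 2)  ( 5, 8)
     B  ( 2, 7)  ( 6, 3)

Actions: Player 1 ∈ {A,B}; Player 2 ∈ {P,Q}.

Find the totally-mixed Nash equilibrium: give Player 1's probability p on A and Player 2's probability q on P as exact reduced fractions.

P1 indiff ⇒ q·5+(1-q)·5 = q·2+(1-q)·6 ⇒ q(3) = (1-q)(1) ⇒ q = 1/4
P2 indiff ⇒ p·2+(1-p)·7 = p·8+(1-p)·3 ⇒ p(-6) = (1-p)(-4) ⇒ p = 2/5

(p,q) = (2/5, 1/4)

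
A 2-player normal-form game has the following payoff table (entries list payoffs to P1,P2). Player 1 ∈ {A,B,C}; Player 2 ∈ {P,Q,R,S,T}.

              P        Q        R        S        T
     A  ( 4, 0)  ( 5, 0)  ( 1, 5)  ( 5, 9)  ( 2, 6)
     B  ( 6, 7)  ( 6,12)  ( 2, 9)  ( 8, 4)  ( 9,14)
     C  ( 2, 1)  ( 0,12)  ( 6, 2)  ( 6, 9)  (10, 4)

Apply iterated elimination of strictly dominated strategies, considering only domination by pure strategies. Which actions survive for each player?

Remaining: P1:{B,C} P2:{Q,T}

P1 drop A (B beats it: P:6>4 Q:6>5 R:2>1 S:8>5 T:9>2)
P2 drop P (Q beats it: B:12>7 C:12>1)
P2 drop R (Q beats it: B:12>9 C:12>2)
P2 drop S (Q beats it: B:12>4 C:12>9)
P1→{B,C} P2→{Q,T}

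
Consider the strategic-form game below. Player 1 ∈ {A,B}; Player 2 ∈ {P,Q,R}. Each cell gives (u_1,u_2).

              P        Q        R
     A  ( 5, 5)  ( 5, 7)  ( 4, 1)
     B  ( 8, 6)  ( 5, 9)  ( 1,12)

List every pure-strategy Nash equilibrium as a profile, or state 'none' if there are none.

NE set: (A,Q)

(A,P): not NE [P1→B gives 8>5; P2→Q gives 7>5]
(A,Q): NE
(A,R): not NE [P2→Q gives 7>1]
(B,P): not NE [P2→R gives 12>6]
(B,Q): not NE [P2→R gives 12>9]
(B,R): not NE [P1→A gives 4>1]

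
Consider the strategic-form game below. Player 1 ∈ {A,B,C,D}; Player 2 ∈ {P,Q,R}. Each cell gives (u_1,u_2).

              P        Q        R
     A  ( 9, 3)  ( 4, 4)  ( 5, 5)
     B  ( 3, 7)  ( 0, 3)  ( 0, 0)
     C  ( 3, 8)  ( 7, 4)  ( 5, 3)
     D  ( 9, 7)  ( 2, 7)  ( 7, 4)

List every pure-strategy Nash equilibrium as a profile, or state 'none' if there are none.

(A,P): not NE [P2→R gives 5>3]
(A,Q): not NE [P1→C gives 7>4; P2→R gives 5>4]
(A,R): not NE [P1→D gives 7>5]
(B,P): not NE [P1→D gives 9>3]
(B,Q): not NE [P1→C gives 7>0; P2→P gives 7>3]
(B,R): not NE [P1→D gives 7>0; P2→P gives 7>0]
(C,P): not NE [P1→D gives 9>3]
(C,Q): not NE [P2→P gives 8>4]
(C,R): not NE [P1→D gives 7>5; P2→P gives 8>3]
(D,P): NE
(D,Q): not NE [P1→C gives 7>2]
(D,R): not NE [P2→Q gives 7>4]

PSNE = {(D,P)}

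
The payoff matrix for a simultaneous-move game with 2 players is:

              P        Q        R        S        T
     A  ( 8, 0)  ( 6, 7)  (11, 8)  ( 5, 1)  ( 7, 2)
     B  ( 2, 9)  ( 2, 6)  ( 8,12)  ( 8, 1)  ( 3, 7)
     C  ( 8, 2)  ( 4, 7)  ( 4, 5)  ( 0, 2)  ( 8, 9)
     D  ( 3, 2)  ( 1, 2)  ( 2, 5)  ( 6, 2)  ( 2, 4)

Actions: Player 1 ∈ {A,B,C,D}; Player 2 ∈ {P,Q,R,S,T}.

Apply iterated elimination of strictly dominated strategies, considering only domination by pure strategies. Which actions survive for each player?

P2 drop P (R beats it: A:8>0 B:12>9 C:5>2 D:5>2)
P1 drop D (B beats it: Q:2>1 R:8>2 S:8>6 T:3>2)
P2 drop S (Q beats it: A:7>1 B:6>1 C:7>2)
P1 drop B (A beats it: Q:6>2 R:11>8 T:7>3)
P1→{A,C} P2→{Q,R,T}

Survivors P1:{A,C} P2:{Q,R,T}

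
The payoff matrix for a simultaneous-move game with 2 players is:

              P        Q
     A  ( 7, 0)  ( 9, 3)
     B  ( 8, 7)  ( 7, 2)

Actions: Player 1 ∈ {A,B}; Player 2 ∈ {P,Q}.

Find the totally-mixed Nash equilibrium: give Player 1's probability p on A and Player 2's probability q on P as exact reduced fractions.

P1 indiff ⇒ q·7+(1-q)·9 = q·8+(1-q)·7 ⇒ q(-1) = (1-q)(-2) ⇒ q = 2/3
P2 indiff ⇒ p·0+(1-p)·7 = p·3+(1-p)·2 ⇒ p(-3) = (1-p)(-5) ⇒ p = 5/8

(p,q) = (5/8, 2/3)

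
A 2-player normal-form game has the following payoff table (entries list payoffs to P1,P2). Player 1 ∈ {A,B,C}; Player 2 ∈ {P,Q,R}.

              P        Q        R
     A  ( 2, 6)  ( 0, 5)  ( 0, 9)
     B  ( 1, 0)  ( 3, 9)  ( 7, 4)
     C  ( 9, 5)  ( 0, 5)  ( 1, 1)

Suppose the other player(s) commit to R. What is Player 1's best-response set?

P1 best: {B}

u_1(A vs R) = 0
u_1(B vs R) = 7
u_1(C vs R) = 1
max payoff 7 at {B}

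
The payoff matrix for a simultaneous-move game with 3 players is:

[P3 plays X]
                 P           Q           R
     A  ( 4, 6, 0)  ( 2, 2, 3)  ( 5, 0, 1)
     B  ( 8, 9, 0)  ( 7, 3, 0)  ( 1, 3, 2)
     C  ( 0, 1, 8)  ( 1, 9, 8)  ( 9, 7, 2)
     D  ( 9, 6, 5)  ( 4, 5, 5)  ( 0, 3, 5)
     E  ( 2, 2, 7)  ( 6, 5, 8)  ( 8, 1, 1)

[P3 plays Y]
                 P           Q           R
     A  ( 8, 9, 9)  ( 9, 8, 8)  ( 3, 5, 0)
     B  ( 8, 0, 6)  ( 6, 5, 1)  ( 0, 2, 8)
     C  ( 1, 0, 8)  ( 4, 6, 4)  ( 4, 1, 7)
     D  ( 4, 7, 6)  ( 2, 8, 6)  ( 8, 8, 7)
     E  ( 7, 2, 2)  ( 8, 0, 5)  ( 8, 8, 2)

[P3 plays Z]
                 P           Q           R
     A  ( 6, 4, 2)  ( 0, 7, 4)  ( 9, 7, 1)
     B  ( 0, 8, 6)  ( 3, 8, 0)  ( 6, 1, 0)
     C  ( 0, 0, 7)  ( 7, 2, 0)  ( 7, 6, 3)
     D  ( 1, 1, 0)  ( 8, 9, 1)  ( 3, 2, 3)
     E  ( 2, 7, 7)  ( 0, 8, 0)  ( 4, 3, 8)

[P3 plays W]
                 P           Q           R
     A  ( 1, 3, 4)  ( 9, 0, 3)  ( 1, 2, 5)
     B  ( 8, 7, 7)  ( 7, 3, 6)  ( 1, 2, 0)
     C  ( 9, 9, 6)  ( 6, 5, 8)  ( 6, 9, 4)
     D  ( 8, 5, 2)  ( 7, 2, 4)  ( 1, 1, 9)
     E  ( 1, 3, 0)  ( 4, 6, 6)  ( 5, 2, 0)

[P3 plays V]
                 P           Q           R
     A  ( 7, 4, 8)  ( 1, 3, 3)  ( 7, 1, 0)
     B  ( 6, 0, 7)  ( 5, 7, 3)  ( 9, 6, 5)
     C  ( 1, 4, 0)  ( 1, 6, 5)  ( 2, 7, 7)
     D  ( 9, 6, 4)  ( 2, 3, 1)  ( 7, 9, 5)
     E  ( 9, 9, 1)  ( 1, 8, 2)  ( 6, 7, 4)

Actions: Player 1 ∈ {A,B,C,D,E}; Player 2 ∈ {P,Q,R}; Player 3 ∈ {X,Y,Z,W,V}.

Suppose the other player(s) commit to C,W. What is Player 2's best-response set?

argmax u_2 = {P,R}

u_2(P vs C,W) = 9
u_2(Q vs C,W) = 5
u_2(R vs C,W) = 9
max payoff 9 at {P,R}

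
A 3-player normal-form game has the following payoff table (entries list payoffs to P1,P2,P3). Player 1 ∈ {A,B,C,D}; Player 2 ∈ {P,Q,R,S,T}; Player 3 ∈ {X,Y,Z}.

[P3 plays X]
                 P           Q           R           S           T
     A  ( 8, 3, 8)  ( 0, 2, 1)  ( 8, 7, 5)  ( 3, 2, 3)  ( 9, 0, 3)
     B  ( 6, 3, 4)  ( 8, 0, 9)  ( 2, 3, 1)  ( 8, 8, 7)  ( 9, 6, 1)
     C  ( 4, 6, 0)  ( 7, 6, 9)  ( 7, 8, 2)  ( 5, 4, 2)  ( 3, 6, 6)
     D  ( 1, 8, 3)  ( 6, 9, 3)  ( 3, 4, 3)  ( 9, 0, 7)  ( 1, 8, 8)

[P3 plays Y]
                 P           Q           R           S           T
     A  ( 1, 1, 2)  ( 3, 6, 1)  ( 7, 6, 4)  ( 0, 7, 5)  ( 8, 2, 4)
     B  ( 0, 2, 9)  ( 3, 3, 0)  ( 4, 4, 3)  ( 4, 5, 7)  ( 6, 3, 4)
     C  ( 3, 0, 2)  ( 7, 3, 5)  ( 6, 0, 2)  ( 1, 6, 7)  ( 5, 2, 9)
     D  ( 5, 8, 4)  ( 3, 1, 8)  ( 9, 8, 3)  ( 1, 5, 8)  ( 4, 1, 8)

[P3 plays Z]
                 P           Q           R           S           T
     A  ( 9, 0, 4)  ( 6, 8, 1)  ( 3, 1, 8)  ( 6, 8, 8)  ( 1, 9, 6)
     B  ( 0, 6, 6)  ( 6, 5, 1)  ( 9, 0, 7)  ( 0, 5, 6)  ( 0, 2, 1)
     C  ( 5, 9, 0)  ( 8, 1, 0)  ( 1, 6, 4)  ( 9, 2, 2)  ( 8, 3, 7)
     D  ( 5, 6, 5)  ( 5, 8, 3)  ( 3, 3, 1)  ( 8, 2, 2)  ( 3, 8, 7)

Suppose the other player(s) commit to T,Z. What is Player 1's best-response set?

u_1(A vs T,Z) = 1
u_1(B vs T,Z) = 0
u_1(C vs T,Z) = 8
u_1(D vs T,Z) = 3
max payoff 8 at {C}

BR_1 = {C}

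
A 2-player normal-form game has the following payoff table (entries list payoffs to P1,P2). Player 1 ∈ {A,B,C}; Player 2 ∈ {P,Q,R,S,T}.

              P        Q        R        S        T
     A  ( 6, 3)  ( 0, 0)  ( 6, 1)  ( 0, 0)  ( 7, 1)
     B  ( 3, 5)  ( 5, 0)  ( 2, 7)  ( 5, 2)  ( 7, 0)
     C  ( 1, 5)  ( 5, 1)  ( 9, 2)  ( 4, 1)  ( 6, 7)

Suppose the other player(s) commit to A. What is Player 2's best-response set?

argmax u_2 = {P}

u_2(P vs A) = 3
u_2(Q vs A) = 0
u_2(R vs A) = 1
u_2(S vs A) = 0
u_2(T vs A) = 1
max payoff 3 at {P}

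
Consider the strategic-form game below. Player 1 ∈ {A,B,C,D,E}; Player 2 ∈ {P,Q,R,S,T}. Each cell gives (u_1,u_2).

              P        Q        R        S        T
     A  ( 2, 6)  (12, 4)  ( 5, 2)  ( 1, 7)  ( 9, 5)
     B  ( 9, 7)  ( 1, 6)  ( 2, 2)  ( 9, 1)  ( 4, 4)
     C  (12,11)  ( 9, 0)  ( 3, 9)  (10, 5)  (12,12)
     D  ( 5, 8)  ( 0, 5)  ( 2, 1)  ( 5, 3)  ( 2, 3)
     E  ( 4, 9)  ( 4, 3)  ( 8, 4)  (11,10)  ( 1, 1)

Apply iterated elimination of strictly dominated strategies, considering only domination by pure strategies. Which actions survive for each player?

Survivors P1:{C,E} P2:{P,S,T}

P1 drop B (C beats it: P:12>9 Q:9>1 R:3>2 S:10>9 T:12>4)
P1 drop D (C beats it: P:12>5 Q:9>0 R:3>2 S:10>5 T:12>2)
P2 drop Q (P beats it: A:6>4 C:11>0 E:9>3)
P2 drop R (P beats it: A:6>2 C:11>9 E:9>4)
P1 drop A (C beats it: P:12>2 S:10>1 T:12>9)
P1→{C,E} P2→{P,S,T}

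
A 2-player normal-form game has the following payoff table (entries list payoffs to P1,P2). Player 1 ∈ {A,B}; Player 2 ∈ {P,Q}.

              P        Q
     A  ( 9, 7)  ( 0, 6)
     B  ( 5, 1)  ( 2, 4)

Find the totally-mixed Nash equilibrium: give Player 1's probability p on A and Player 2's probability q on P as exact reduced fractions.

P1 indiff ⇒ q·9+(1-q)·0 = q·5+(1-q)·2 ⇒ q(4) = (1-q)(2) ⇒ q = 1/3
P2 indiff ⇒ p·7+(1-p)·1 = p·6+(1-p)·4 ⇒ p(1) = (1-p)(3) ⇒ p = 3/4

p=3/4, q=1/3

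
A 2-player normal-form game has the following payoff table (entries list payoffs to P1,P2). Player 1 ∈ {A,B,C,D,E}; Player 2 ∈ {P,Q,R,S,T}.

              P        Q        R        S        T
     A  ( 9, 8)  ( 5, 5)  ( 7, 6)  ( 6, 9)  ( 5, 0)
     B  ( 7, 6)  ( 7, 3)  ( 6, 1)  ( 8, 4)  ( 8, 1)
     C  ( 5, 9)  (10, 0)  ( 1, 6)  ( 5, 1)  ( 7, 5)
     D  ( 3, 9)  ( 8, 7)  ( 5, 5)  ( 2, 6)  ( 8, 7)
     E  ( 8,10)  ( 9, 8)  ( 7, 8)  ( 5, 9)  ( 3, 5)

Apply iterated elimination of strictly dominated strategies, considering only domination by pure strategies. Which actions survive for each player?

IESDS → P1:{A,B} P2:{P,S}

P2 drop Q (P beats it: A:8>5 B:6>3 C:9>0 D:9>7 E:10>8)
P1 drop C (B beats it: P:7>5 R:6>1 S:8>5 T:8>7)
P2 drop R (P beats it: A:8>6 B:6>1 D:9>5 E:10>8)
P1 drop E (A beats it: P:9>8 S:6>5 T:5>3)
P2 drop T (P beats it: A:8>0 B:6>1 D:9>7)
P1 drop D (A beats it: P:9>3 S:6>2)
P1→{A,B} P2→{P,S}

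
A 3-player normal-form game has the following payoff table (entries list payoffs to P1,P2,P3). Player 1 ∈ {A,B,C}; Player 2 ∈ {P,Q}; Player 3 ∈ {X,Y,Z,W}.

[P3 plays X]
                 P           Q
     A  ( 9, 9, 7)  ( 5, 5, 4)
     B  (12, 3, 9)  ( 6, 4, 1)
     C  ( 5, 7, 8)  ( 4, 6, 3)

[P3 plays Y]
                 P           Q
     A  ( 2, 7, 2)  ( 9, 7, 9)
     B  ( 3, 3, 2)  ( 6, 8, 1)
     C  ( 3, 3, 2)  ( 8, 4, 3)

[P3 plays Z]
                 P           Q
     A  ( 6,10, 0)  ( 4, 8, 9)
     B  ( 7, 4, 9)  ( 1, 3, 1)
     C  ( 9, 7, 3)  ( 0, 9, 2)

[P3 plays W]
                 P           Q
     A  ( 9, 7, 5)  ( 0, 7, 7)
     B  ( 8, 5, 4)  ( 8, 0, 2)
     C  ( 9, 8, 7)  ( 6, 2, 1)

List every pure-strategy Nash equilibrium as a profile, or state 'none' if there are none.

NE set: (A,Q,Y)

(A,P,X): not NE [P1→B gives 12>9]
(A,P,Y): not NE [P1→C gives 3>2; P3→X gives 7>2]
(A,P,Z): not NE [P1→C gives 9>6; P3→X gives 7>0]
(A,P,W): not NE [P3→X gives 7>5]
(A,Q,X): not NE [P1→B gives 6>5; P2→P gives 9>5; P3→Z gives 9>4]
(A,Q,Y): NE
(A,Q,Z): not NE [P2→P gives 10>8]
(A,Q,W): not NE [P1→B gives 8>0; P3→Z gives 9>7]
(B,P,X): not NE [P2→Q gives 4>3]
(B,P,Y): not NE [P2→Q gives 8>3; P3→Z gives 9>2]
(B,P,Z): not NE [P1→C gives 9>7]
(B,P,W): not NE [P1→C gives 9>8; P3→Z gives 9>4]
(B,Q,X): not NE [P3→W gives 2>1]
(B,Q,Y): not NE [P1→A gives 9>6; P3→W gives 2>1]
(B,Q,Z): not NE [P1→A gives 4>1; P2→P gives 4>3; P3→W gives 2>1]
(B,Q,W): not NE [P2→P gives 5>0]
(C,P,X): not NE [P1→B gives 12>5]
(C,P,Y): not NE [P2→Q gives 4>3; P3→X gives 8>2]
(C,P,Z): not NE [P2→Q gives 9>7; P3→X gives 8>3]
(C,P,W): not NE [P3→X gives 8>7]
(C,Q,X): not NE [P1→B gives 6>4; P2→P gives 7>6]
(C,Q,Y): not NE [P1→A gives 9>8]
(C,Q,Z): not NE [P1→A gives 4>0; P3→Y gives 3>2]
(C,Q,W): not NE [P1→B gives 8>6; P2→P gives 8>2; P3→Y gives 3>1]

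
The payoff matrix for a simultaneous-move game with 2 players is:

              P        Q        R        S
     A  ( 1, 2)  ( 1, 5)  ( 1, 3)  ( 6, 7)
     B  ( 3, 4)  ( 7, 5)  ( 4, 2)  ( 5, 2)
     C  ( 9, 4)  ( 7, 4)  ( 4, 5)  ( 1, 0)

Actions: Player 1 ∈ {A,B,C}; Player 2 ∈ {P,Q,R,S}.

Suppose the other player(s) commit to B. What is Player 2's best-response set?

u_2(P vs B) = 4
u_2(Q vs B) = 5
u_2(R vs B) = 2
u_2(S vs B) = 2
max payoff 5 at {Q}

argmax u_2 = {Q}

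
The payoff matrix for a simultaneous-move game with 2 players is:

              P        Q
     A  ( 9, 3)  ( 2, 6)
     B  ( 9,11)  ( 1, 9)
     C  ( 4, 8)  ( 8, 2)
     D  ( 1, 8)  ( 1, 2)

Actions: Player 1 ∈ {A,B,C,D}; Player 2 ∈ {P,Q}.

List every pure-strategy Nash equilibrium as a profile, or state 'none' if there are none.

(A,P): not NE [P2→Q gives 6>3]
(A,Q): not NE [P1→C gives 8>2]
(B,P): NE
(B,Q): not NE [P1→C gives 8>1; P2→P gives 11>9]
(C,P): not NE [P1→B gives 9>4]
(C,Q): not NE [P2→P gives 8>2]
(D,P): not NE [P1→B gives 9>1]
(D,Q): not NE [P1→C gives 8>1; P2→P gives 8>2]

PSNE = {(B,P)}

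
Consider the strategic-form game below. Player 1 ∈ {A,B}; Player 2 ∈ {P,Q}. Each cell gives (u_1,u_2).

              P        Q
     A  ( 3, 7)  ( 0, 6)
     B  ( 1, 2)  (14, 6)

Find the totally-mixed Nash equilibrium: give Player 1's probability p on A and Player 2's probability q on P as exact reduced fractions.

P1 indiff ⇒ q·3+(1-q)·0 = q·1+(1-q)·14 ⇒ q(2) = (1-q)(14) ⇒ q = 7/8
P2 indiff ⇒ p·7+(1-p)·2 = p·6+(1-p)·6 ⇒ p(1) = (1-p)(4) ⇒ p = 4/5

p=4/5, q=7/8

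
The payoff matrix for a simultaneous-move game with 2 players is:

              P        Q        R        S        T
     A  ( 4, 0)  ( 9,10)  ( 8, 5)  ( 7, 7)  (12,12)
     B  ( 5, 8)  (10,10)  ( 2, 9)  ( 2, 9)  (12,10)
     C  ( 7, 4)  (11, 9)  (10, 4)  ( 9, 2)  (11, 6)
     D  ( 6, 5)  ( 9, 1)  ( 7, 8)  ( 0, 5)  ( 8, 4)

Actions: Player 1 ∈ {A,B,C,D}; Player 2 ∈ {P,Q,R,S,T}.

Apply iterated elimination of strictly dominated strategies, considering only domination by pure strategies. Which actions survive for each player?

IESDS → P1:{A,B,C} P2:{Q,T}

P1 drop D (C beats it: P:7>6 Q:11>9 R:10>7 S:9>0 T:11>8)
P2 drop P (Q beats it: A:10>0 B:10>8 C:9>4)
P2 drop R (Q beats it: A:10>5 B:10>9 C:9>4)
P2 drop S (Q beats it: A:10>7 B:10>9 C:9>2)
P1→{A,B,C} P2→{Q,T}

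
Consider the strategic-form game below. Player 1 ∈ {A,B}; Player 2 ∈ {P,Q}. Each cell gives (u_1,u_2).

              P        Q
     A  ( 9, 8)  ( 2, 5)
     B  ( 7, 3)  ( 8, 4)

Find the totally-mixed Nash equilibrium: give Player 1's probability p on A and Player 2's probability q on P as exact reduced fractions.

p=1/4, q=3/4

P1 indiff ⇒ q·9+(1-q)·2 = q·7+(1-q)·8 ⇒ q(2) = (1-q)(6) ⇒ q = 3/4
P2 indiff ⇒ p·8+(1-p)·3 = p·5+(1-p)·4 ⇒ p(3) = (1-p)(1) ⇒ p = 1/4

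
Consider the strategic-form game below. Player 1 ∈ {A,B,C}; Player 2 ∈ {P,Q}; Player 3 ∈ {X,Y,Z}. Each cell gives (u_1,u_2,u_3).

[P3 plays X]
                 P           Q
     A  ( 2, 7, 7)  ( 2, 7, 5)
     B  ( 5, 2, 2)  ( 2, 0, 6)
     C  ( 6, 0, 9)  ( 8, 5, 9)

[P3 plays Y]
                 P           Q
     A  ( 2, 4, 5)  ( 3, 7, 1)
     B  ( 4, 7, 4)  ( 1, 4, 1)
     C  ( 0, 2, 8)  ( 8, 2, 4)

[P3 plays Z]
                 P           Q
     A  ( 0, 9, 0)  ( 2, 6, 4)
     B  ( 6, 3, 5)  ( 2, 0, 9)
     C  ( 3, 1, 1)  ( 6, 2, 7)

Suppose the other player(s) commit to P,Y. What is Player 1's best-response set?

u_1(A vs P,Y) = 2
u_1(B vs P,Y) = 4
u_1(C vs P,Y) = 0
max payoff 4 at {B}

BR_1 = {B}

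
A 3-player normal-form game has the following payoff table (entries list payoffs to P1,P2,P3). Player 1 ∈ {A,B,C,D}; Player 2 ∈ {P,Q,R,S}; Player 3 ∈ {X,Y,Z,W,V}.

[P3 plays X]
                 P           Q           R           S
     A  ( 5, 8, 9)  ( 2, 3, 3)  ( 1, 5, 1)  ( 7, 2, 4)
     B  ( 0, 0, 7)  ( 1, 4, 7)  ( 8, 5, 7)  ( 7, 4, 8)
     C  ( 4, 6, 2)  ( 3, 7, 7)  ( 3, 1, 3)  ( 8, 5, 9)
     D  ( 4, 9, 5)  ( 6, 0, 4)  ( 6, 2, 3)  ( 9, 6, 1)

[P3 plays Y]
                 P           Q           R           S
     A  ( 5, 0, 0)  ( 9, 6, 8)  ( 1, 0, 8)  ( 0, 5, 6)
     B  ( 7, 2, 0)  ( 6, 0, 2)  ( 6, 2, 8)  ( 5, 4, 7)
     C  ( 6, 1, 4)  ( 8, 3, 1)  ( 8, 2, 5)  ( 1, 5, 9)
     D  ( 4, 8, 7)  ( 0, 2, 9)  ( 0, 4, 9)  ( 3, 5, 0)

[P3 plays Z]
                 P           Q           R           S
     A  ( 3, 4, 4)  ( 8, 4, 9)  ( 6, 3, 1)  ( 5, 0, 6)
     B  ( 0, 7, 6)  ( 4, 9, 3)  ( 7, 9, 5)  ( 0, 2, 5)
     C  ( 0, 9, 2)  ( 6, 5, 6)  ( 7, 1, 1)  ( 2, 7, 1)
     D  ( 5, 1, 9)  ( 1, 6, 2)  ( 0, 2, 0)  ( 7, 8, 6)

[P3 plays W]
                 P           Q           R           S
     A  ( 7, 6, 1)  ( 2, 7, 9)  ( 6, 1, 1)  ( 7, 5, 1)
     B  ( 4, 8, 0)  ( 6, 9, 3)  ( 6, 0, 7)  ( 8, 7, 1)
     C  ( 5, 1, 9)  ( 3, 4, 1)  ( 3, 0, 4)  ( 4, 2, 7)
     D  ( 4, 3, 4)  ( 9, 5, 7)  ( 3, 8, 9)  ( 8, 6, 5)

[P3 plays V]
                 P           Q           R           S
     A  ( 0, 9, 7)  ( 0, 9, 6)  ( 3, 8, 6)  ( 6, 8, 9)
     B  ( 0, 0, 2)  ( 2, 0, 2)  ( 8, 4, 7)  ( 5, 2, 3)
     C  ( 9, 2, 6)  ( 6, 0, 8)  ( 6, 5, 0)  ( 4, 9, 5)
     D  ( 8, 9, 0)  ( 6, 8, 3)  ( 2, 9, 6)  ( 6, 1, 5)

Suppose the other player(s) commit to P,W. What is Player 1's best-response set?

u_1(A vs P,W) = 7
u_1(B vs P,W) = 4
u_1(C vs P,W) = 5
u_1(D vs P,W) = 4
max payoff 7 at {A}

BR_1 = {A}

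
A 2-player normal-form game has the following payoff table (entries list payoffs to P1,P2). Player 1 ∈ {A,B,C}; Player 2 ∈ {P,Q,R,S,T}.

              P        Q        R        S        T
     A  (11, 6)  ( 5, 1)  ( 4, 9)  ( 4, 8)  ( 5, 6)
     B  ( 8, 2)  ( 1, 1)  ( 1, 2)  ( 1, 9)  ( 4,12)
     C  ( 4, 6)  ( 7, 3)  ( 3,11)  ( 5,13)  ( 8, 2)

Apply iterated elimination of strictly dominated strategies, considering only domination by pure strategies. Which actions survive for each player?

IESDS → P1:{A,C} P2:{R,S}

P1 drop B (A beats it: P:11>8 Q:5>1 R:4>1 S:4>1 T:5>4)
P2 drop P (R beats it: A:9>6 C:11>6)
P2 drop Q (R beats it: A:9>1 C:11>3)
P2 drop T (R beats it: A:9>6 C:11>2)
P1→{A,C} P2→{R,S}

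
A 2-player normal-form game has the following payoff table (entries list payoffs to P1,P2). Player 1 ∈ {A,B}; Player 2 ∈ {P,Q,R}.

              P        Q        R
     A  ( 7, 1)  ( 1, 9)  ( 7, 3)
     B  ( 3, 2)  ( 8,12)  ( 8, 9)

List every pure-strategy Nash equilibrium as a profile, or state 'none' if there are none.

(A,P): not NE [P2→Q gives 9>1]
(A,Q): not NE [P1→B gives 8>1]
(A,R): not NE [P1→B gives 8>7; P2→Q gives 9>3]
(B,P): not NE [P1→A gives 7>3; P2→Q gives 12>2]
(B,Q): NE
(B,R): not NE [P2→Q gives 12>9]

NE set: (B,Q)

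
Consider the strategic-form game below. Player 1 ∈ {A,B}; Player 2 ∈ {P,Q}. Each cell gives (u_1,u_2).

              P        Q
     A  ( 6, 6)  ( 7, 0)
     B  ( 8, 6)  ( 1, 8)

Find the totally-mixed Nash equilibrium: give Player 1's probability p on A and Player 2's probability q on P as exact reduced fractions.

(p,q) = (1/4, 3/4)

P1 indiff ⇒ q·6+(1-q)·7 = q·8+(1-q)·1 ⇒ q(-2) = (1-q)(-6) ⇒ q = 3/4
P2 indiff ⇒ p·6+(1-p)·6 = p·0+(1-p)·8 ⇒ p(6) = (1-p)(2) ⇒ p = 1/4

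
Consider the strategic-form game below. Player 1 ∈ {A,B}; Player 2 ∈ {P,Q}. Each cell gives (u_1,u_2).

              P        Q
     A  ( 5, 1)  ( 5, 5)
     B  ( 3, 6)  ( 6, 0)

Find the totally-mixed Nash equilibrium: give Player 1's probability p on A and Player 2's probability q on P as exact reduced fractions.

p=3/5, q=1/3

P1 indiff ⇒ q·5+(1-q)·5 = q·3+(1-q)·6 ⇒ q(2) = (1-q)(1) ⇒ q = 1/3
P2 indiff ⇒ p·1+(1-p)·6 = p·5+(1-p)·0 ⇒ p(-4) = (1-p)(-6) ⇒ p = 3/5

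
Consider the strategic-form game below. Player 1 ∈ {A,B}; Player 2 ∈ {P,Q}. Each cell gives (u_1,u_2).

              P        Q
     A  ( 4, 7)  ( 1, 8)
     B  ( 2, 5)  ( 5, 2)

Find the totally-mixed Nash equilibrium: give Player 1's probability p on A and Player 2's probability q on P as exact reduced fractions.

P1 mixes 3/4 on A; P2 mixes 2/3 on P

P1 indiff ⇒ q·4+(1-q)·1 = q·2+(1-q)·5 ⇒ q(2) = (1-q)(4) ⇒ q = 2/3
P2 indiff ⇒ p·7+(1-p)·5 = p·8+(1-p)·2 ⇒ p(-1) = (1-p)(-3) ⇒ p = 3/4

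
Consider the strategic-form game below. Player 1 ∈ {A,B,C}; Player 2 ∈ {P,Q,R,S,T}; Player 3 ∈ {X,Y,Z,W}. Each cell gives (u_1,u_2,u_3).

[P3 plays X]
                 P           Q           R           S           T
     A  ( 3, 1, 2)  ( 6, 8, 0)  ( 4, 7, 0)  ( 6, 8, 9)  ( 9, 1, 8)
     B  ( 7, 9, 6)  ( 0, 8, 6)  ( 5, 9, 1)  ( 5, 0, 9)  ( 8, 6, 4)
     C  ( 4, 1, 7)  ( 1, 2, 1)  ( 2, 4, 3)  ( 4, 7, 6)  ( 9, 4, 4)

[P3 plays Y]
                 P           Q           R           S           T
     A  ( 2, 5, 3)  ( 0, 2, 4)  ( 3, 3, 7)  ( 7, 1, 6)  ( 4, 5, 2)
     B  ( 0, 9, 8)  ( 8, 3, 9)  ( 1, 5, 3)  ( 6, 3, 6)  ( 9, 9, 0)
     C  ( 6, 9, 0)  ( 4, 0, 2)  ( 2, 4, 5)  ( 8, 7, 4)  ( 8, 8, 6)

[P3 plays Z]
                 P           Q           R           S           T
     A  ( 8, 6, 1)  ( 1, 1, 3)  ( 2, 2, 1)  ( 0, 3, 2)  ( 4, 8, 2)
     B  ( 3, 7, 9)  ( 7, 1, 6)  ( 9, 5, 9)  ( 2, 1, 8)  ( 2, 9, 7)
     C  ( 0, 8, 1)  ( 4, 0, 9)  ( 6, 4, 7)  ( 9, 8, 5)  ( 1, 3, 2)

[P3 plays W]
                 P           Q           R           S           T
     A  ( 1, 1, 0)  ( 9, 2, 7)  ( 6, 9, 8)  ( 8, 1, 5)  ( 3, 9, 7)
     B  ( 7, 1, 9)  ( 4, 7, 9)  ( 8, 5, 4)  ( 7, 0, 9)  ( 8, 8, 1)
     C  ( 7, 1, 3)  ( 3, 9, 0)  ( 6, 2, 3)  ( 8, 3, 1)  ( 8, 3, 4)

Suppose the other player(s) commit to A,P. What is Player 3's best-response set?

u_3(X vs A,P) = 2
u_3(Y vs A,P) = 3
u_3(Z vs A,P) = 1
u_3(W vs A,P) = 0
max payoff 3 at {Y}

argmax u_3 = {Y}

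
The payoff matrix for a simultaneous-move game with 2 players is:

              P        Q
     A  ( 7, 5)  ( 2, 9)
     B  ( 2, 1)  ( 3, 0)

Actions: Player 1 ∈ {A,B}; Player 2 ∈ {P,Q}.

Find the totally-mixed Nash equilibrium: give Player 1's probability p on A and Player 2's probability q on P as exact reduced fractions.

p=1/5, q=1/6

P1 indiff ⇒ q·7+(1-q)·2 = q·2+(1-q)·3 ⇒ q(5) = (1-q)(1) ⇒ q = 1/6
P2 indiff ⇒ p·5+(1-p)·1 = p·9+(1-p)·0 ⇒ p(-4) = (1-p)(-1) ⇒ p = 1/5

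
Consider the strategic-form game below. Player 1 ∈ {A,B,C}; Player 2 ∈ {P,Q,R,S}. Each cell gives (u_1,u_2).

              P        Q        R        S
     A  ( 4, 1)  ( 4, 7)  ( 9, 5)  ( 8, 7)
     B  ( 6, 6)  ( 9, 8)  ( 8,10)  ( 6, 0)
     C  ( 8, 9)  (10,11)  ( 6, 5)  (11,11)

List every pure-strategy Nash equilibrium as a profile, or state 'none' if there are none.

(A,P): not NE [P1→C gives 8>4; P2→S gives 7>1]
(A,Q): not NE [P1→C gives 10>4]
(A,R): not NE [P2→S gives 7>5]
(A,S): not NE [P1→C gives 11>8]
(B,P): not NE [P1→C gives 8>6; P2→R gives 10>6]
(B,Q): not NE [P1→C gives 10>9; P2→R gives 10>8]
(B,R): not NE [P1→A gives 9>8]
(B,S): not NE [P1→C gives 11>6; P2→R gives 10>0]
(C,P): not NE [P2→S gives 11>9]
(C,Q): NE
(C,R): not NE [P1→A gives 9>6; P2→S gives 11>5]
(C,S): NE

Nash profiles: (C,Q), (C,S)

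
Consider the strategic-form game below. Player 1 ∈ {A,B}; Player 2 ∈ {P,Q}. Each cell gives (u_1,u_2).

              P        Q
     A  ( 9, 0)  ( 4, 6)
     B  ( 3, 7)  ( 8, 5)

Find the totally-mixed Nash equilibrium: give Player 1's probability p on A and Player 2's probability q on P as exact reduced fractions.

(p,q) = (1/4, 2/5)

P1 indiff ⇒ q·9+(1-q)·4 = q·3+(1-q)·8 ⇒ q(6) = (1-q)(4) ⇒ q = 2/5
P2 indiff ⇒ p·0+(1-p)·7 = p·6+(1-p)·5 ⇒ p(-6) = (1-p)(-2) ⇒ p = 1/4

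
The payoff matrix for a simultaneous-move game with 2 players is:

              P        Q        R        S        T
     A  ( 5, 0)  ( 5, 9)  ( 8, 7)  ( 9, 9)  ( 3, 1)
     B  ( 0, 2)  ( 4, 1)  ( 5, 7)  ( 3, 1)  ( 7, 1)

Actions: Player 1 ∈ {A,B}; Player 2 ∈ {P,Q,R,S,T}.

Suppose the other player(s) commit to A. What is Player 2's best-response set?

u_2(P vs A) = 0
u_2(Q vs A) = 9
u_2(R vs A) = 7
u_2(S vs A) = 9
u_2(T vs A) = 1
max payoff 9 at {Q,S}

P2 best: {Q,S}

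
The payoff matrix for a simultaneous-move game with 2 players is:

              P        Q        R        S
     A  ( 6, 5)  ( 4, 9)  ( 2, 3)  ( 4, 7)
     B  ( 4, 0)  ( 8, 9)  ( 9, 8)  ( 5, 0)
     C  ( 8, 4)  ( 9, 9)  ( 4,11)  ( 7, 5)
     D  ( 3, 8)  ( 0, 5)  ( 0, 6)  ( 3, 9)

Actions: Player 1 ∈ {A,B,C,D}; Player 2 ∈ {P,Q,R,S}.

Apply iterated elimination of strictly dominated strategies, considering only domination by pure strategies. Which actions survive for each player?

IESDS → P1:{B,C} P2:{Q,R}

P1 drop A (C beats it: P:8>6 Q:9>4 R:4>2 S:7>4)
P1 drop D (B beats it: P:4>3 Q:8>0 R:9>0 S:5>3)
P2 drop P (Q beats it: B:9>0 C:9>4)
P2 drop S (Q beats it: B:9>0 C:9>5)
P1→{B,C} P2→{Q,R}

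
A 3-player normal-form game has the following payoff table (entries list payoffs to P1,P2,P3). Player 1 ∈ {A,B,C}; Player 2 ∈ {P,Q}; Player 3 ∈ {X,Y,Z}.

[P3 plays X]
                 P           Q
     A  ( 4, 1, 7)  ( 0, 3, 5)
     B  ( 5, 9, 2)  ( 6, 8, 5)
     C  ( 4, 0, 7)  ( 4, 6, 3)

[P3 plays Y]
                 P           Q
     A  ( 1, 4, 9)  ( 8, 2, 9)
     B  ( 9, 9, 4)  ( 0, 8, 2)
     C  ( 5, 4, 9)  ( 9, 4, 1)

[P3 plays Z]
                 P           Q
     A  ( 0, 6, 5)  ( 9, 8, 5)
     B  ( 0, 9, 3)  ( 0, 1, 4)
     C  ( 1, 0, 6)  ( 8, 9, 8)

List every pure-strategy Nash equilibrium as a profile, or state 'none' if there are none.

NE set: (B,P,Y)

(A,P,X): not NE [P1→B gives 5>4; P2→Q gives 3>1; P3→Y gives 9>7]
(A,P,Y): not NE [P1→B gives 9>1]
(A,P,Z): not NE [P1→C gives 1>0; P2→Q gives 8>6; P3→Y gives 9>5]
(A,Q,X): not NE [P1→B gives 6>0; P3→Y gives 9>5]
(A,Q,Y): not NE [P1→C gives 9>8; P2→P gives 4>2]
(A,Q,Z): not NE [P3→Y gives 9>5]
(B,P,X): not NE [P3→Y gives 4>2]
(B,P,Y): NE
(B,P,Z): not NE [P1→C gives 1>0; P3→Y gives 4>3]
(B,Q,X): not NE [P2→P gives 9>8]
(B,Q,Y): not NE [P1→C gives 9>0; P2→P gives 9>8; P3→X gives 5>2]
(B,Q,Z): not NE [P1→A gives 9>0; P2→P gives 9>1; P3→X gives 5>4]
(C,P,X): not NE [P1→B gives 5>4; P2→Q gives 6>0; P3→Y gives 9>7]
(C,P,Y): not NE [P1→B gives 9>5]
(C,P,Z): not NE [P2→Q gives 9>0; P3→Y gives 9>6]
(C,Q,X): not NE [P1→B gives 6>4; P3→Z gives 8>3]
(C,Q,Y): not NE [P3→Z gives 8>1]
(C,Q,Z): not NE [P1→A gives 9>8]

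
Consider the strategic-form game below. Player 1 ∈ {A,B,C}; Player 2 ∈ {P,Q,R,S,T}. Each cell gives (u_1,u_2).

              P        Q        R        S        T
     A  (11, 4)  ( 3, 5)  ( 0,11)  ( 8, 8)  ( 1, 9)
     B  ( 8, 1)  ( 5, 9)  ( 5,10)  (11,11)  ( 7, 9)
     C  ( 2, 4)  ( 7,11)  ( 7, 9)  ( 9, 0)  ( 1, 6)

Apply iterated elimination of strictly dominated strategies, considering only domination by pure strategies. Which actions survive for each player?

Survivors P1:{B,C} P2:{Q,R,S}

P2 drop P (Q beats it: A:5>4 B:9>1 C:11>4)
P1 drop A (B beats it: Q:5>3 R:5>0 S:11>8 T:7>1)
P2 drop T (R beats it: B:10>9 C:9>6)
P1→{B,C} P2→{Q,R,S}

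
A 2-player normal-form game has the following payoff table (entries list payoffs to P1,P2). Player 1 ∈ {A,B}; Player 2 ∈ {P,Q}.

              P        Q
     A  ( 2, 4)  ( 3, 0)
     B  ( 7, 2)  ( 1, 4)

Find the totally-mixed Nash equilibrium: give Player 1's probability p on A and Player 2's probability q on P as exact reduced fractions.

p=1/3, q=2/7

P1 indiff ⇒ q·2+(1-q)·3 = q·7+(1-q)·1 ⇒ q(-5) = (1-q)(-2) ⇒ q = 2/7
P2 indiff ⇒ p·4+(1-p)·2 = p·0+(1-p)·4 ⇒ p(4) = (1-p)(2) ⇒ p = 1/3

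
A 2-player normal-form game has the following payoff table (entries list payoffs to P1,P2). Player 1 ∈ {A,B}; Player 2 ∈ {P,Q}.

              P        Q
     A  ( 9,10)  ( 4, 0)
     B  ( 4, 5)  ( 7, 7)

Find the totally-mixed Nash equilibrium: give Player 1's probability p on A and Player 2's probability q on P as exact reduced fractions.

P1 indiff ⇒ q·9+(1-q)·4 = q·4+(1-q)·7 ⇒ q(5) = (1-q)(3) ⇒ q = 3/8
P2 indiff ⇒ p·10+(1-p)·5 = p·0+(1-p)·7 ⇒ p(10) = (1-p)(2) ⇒ p = 1/6

(p,q) = (1/6, 3/8)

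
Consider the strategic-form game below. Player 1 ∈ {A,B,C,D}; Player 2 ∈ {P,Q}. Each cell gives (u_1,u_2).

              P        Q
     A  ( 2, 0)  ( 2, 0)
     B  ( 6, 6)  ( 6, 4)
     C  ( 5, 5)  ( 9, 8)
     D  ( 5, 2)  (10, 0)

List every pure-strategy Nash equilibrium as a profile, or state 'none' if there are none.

Nash profiles: (B,P)

(A,P): not NE [P1→B gives 6>2]
(A,Q): not NE [P1→D gives 10>2]
(B,P): NE
(B,Q): not NE [P1→D gives 10>6; P2→P gives 6>4]
(C,P): not NE [P1→B gives 6>5; P2→Q gives 8>5]
(C,Q): not NE [P1→D gives 10>9]
(D,P): not NE [P1→B gives 6>5]
(D,Q): not NE [P2→P gives 2>0]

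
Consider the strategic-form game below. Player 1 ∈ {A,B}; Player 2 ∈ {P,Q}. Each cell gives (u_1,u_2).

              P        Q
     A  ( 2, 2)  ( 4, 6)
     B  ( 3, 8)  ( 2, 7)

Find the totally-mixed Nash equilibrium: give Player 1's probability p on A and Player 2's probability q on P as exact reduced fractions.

P1 indiff ⇒ q·2+(1-q)·4 = q·3+(1-q)·2 ⇒ q(-1) = (1-q)(-2) ⇒ q = 2/3
P2 indiff ⇒ p·2+(1-p)·8 = p·6+(1-p)·7 ⇒ p(-4) = (1-p)(-1) ⇒ p = 1/5

P1 mixes 1/5 on A; P2 mixes 2/3 on P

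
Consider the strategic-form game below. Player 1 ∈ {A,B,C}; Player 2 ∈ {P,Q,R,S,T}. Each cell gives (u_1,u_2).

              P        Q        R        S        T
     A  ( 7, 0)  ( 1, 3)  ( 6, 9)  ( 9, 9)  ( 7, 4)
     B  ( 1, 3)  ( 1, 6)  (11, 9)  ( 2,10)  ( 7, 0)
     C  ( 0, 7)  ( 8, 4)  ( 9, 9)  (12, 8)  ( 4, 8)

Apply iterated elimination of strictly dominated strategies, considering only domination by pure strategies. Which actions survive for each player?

Remaining: P1:{B,C} P2:{R,S}

P2 drop P (R beats it: A:9>0 B:9>3 C:9>7)
P2 drop Q (R beats it: A:9>3 B:9>6 C:9>4)
P2 drop T (R beats it: A:9>4 B:9>0 C:9>8)
P1 drop A (C beats it: R:9>6 S:12>9)
P1→{B,C} P2→{R,S}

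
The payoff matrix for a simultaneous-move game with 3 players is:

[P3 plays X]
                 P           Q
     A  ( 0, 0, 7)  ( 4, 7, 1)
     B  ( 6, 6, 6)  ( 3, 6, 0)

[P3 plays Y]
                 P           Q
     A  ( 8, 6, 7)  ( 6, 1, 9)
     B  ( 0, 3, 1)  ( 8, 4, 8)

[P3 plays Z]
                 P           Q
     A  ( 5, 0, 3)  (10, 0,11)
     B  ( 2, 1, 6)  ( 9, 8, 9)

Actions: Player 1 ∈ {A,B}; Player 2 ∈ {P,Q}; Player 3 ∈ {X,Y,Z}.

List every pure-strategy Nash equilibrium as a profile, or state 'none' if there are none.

(A,P,X): not NE [P1→B gives 6>0; P2→Q gives 7>0]
(A,P,Y): NE
(A,P,Z): not NE [P3→Y gives 7>3]
(A,Q,X): not NE [P3→Z gives 11>1]
(A,Q,Y): not NE [P1→B gives 8>6; P2→P gives 6>1; P3→Z gives 11>9]
(A,Q,Z): NE
(B,P,X): NE
(B,P,Y): not NE [P1→A gives 8>0; P2→Q gives 4>3; P3→Z gives 6>1]
(B,P,Z): not NE [P1→A gives 5>2; P2→Q gives 8>1]
(B,Q,X): not NE [P1→A gives 4>3; P3→Z gives 9>0]
(B,Q,Y): not NE [P3→Z gives 9>8]
(B,Q,Z): not NE [P1→A gives 10>9]

PSNE = {(A,P,Y), (A,Q,Z), (B,P,X)}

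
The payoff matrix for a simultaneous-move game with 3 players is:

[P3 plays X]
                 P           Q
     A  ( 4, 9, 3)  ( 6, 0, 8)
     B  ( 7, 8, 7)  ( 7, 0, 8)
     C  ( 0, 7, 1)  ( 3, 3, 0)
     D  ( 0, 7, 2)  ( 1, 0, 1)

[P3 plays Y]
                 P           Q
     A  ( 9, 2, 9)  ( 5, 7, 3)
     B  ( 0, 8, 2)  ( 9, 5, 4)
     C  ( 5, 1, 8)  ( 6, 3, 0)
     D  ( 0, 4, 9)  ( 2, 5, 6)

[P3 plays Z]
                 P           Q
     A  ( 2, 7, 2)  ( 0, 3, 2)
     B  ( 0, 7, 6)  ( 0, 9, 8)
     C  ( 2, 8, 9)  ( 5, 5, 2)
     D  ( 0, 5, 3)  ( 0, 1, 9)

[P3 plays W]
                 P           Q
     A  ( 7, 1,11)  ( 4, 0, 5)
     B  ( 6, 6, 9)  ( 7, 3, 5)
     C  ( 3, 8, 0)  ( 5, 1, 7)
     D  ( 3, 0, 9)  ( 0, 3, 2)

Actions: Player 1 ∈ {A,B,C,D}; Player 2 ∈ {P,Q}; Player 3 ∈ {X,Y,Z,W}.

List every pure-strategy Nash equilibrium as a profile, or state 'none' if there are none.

(A,P,X): not NE [P1→B gives 7>4; P3→W gives 11>3]
(A,P,Y): not NE [P2→Q gives 7>2; P3→W gives 11>9]
(A,P,Z): not NE [P3→W gives 11>2]
(A,P,W): NE
(A,Q,X): not NE [P1→B gives 7>6; P2→P gives 9>0]
(A,Q,Y): not NE [P1→B gives 9>5; P3→X gives 8>3]
(A,Q,Z): not NE [P1→C gives 5>0; P2→P gives 7>3; P3→X gives 8>2]
(A,Q,W): not NE [P1→B gives 7>4; P2→P gives 1>0; P3→X gives 8>5]
(B,P,X): not NE [P3→W gives 9>7]
(B,P,Y): not NE [P1→A gives 9>0; P3→W gives 9>2]
(B,P,Z): not NE [P1→C gives 2>0; P2→Q gives 9>7; P3→W gives 9>6]
(B,P,W): not NE [P1→A gives 7>6]
(B,Q,X): not NE [P2→P gives 8>0]
(B,Q,Y): not NE [P2→P gives 8>5; P3→Z gives 8>4]
(B,Q,Z): not NE [P1→C gives 5>0]
(B,Q,W): not NE [P2→P gives 6>3; P3→Z gives 8>5]
(C,P,X): not NE [P1→B gives 7>0; P3→Z gives 9>1]
(C,P,Y): not NE [P1→A gives 9>5; P2→Q gives 3>1; P3→Z gives 9>8]
(C,P,Z): NE
(C,P,W): not NE [P1→A gives 7>3; P3→Z gives 9>0]
(C,Q,X): not NE [P1→B gives 7>3; P2→P gives 7>3; P3→W gives 7>0]
(C,Q,Y): not NE [P1→B gives 9>6; P3→W gives 7>0]
(C,Q,Z): not NE [P2→P gives 8>5; P3→W gives 7>2]
(C,Q,W): not NE [P1→B gives 7>5; P2→P gives 8>1]
(D,P,X): not NE [P1→B gives 7>0; P3→W gives 9>2]
(D,P,Y): not NE [P1→A gives 9>0; P2→Q gives 5>4]
(D,P,Z): not NE [P1→C gives 2>0; P3→W gives 9>3]
(D,P,W): not NE [P1→A gives 7>3; P2→Q gives 3>0]
(D,Q,X): not NE [P1→B gives 7>1; P2→P gives 7>0; P3→Z gives 9>1]
(D,Q,Y): not NE [P1→B gives 9>2; P3→Z gives 9>6]
(D,Q,Z): not NE [P1→C gives 5>0; P2→P gives 5>1]
(D,Q,W): not NE [P1→B gives 7>0; P3→Z gives 9>2]

PSNE = {(A,P,W), (C,P,Z)}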